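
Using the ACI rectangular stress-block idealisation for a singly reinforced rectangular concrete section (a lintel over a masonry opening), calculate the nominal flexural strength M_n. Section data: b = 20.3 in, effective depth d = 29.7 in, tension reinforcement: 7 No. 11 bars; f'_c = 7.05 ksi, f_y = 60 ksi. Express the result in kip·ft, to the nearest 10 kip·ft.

M_n ≈ 1470 kip·ft

A_s = 7 × 1.56 = 10.92 in².
T = A_s f_y = 10.92 × 60 = 655.2 kips.
a = T/(0.85 f'_c b) = 655.2/(0.85 × 7.05 × 20.3) = 5.386 in.
M_n = T(d − a/2) = 655.2 × (29.7 − 2.693) = 17695.0 kip·in = 17695.0/12 = 1474.58 kip·ft.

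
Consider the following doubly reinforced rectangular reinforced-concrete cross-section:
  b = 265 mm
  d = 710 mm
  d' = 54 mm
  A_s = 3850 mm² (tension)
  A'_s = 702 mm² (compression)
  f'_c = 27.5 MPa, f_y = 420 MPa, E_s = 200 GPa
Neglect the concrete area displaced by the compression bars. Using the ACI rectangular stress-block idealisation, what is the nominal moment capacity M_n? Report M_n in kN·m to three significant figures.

Assume both tension and compression steel yield.
Net tension couple steel: A_s − A'_s = 3148 mm².
a = (A_s − A'_s) f_y / (0.85 f'_c b) = 1322160/(0.85 × 27.5 × 265) = 213.45 mm.
c = a/β₁ = 213.45/0.85 = 251.12 mm; ε'_s = 0.003(c − d')/c = 0.0024 ≥ f_y/E_s = 0.0021, so compression steel does yield.
M_n = (A_s − A'_s) f_y (d − a/2) + A'_s f_y (d − d') = [1322160 × (710 − 106.725) + 294840 × (710 − 54)] × 10⁻⁶ = 797.63 + 193.42 = 991.05 kN·m.

M_n ≈ 991 kN·m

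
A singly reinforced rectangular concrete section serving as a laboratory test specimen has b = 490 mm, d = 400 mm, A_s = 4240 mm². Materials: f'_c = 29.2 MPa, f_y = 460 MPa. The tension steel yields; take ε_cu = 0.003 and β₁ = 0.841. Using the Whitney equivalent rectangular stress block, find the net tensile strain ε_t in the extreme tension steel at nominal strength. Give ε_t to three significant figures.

ε_t ≈ 0.00329

a = A_s f_y/(0.85 f'_c b) = 160.37 mm.
β₁ = 0.841, so c = a/β₁ = 160.37/0.841 = 190.69 mm.
From the linear strain diagram with ε_cu = 0.003: ε_t = 0.003 (d − c)/c = 0.003 × (400 − 190.69)/190.69 = 0.00329.
ε_t < 0.004 — the section is over-reinforced for flexure under ACI limits.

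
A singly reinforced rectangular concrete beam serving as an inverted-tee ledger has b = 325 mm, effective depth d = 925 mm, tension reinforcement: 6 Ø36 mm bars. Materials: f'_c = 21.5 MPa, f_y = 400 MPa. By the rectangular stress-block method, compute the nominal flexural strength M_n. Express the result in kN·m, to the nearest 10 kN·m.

A_s = 6 × 1018 = 6108 mm².
T = A_s f_y = 6108 × 400 = 2443200 N = 2443.2 kN.
From C = T: a = T/(0.85 f'_c b) = 2443200/(0.85 × 21.5 × 325) = 411.36 mm.
M_n = T(d − a/2) = 2443.2 kN × (925 − 205.68) mm = 1757.44 kN·m.

M_n ≈ 1760 kN·m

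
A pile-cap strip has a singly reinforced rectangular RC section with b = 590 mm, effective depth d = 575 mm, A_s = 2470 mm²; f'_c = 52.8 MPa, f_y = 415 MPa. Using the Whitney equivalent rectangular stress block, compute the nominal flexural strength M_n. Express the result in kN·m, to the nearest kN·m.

M_n ≈ 570 kN·m

T = A_s f_y = 2470 × 415 = 1025050 N = 1025.05 kN.
From C = T: a = T/(0.85 f'_c b) = 1025050/(0.85 × 52.8 × 590) = 38.71 mm.
M_n = T(d − a/2) = 1025.05 kN × (575 − 19.355) mm = 569.56 kN·m.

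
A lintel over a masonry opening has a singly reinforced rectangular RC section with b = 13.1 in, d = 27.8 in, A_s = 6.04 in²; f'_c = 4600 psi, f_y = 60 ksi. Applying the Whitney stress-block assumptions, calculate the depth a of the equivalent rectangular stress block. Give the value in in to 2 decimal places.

a ≈ 7.08 in

T = A_s f_y = 6.04 × 60 = 362.4 kips.
a = T/(0.85 f'_c b) = 362.4/(0.85 × 4.6 × 13.1) = 7.08 in.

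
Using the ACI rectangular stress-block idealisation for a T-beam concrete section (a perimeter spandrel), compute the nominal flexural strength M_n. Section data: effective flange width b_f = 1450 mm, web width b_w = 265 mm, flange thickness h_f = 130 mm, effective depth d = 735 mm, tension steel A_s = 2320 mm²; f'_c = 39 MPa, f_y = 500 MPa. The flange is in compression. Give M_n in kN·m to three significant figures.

M_n ≈ 839 kN·m

Tension: T = A_s f_y = 2320 × 500 = 1160000 N.
Try a within the flange: a = T/(0.85 f'_c b_f) = 1160000/(0.85 × 39 × 1450) = 24.13 mm.
Since a = 24.13 ≤ h_f = 130 mm, the stress block lies entirely in the flange; analyse as a rectangular beam of width b_f.
M_n = T(d − a/2) = 1160000 × (735 − 12.065) = 838.60 × 10⁶ N·mm.
M_n = 838.60 kN·m.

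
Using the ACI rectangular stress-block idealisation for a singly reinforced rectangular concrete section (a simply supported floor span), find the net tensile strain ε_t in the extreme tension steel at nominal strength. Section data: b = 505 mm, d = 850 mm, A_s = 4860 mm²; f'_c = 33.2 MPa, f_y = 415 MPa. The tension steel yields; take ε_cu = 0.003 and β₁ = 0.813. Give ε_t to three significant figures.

ε_t ≈ 0.0116

a = A_s f_y/(0.85 f'_c b) = 141.53 mm.
β₁ = 0.813, so c = a/β₁ = 141.53/0.813 = 174.08 mm.
From the linear strain diagram with ε_cu = 0.003: ε_t = 0.003 (d − c)/c = 0.003 × (850 − 174.08)/174.08 = 0.0116.
Since ε_t ≥ 0.005, the section is tension-controlled.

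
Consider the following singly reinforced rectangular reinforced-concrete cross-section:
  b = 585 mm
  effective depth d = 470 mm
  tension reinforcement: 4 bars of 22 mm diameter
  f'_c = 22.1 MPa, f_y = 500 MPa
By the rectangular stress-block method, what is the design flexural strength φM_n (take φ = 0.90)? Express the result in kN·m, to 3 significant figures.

φM_n ≈ 298 kN·m

A_s = 4 × 380 = 1520 mm².
T = A_s f_y = 1520 × 500 = 760000 N = 760 kN.
From C = T: a = T/(0.85 f'_c b) = 760000/(0.85 × 22.1 × 585) = 69.16 mm.
M_n = T(d − a/2) = 760 kN × (470 − 34.58) mm = 330.92 kN·m.
φM_n = 0.90 × 330.92 = 297.83 kN·m.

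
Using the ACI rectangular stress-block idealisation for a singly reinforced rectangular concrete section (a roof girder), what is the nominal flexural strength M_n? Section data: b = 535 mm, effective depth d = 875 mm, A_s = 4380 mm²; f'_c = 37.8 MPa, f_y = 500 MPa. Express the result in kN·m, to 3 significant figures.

T = A_s f_y = 4380 × 500 = 2190000 N = 2190 kN.
From C = T: a = T/(0.85 f'_c b) = 2190000/(0.85 × 37.8 × 535) = 127.40 mm.
M_n = T(d − a/2) = 2190 kN × (875 − 63.7) mm = 1776.75 kN·m.

M_n ≈ 1780 kN·m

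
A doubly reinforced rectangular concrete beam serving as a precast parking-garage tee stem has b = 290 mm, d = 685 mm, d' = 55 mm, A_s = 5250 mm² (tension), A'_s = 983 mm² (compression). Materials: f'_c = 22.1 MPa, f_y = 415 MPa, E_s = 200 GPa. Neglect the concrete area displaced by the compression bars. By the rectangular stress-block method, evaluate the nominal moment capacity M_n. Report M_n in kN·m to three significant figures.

Assume both tension and compression steel yield.
Net tension couple steel: A_s − A'_s = 4267 mm².
a = (A_s − A'_s) f_y / (0.85 f'_c b) = 1770805/(0.85 × 22.1 × 290) = 325.06 mm.
c = a/β₁ = 325.06/0.85 = 382.42 mm; ε'_s = 0.003(c − d')/c = 0.0026 ≥ f_y/E_s = 0.0021, so compression steel does yield.
M_n = (A_s − A'_s) f_y (d − a/2) + A'_s f_y (d − d') = [1770805 × (685 − 162.53) + 407945 × (685 − 55)] × 10⁻⁶ = 925.19 + 257.01 = 1182.20 kN·m.

M_n ≈ 1180 kN·m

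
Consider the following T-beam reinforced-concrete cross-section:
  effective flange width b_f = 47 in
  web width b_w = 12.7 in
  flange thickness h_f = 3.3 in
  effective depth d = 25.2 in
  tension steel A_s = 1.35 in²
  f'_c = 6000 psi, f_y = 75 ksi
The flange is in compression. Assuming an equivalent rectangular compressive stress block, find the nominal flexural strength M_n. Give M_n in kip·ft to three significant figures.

Tension: T = A_s f_y = 1.35 × 75 = 101.25 kips.
Try a within the flange: a = T/(0.85 f'_c b_f) = 101.25/(0.85 × 6 × 47) = 0.422 in.
Since a = 0.422 ≤ h_f = 3.3 in, the stress block lies entirely in the flange; analyse as a rectangular beam of width b_f.
M_n = T(d − a/2) = 101.25 × (25.2 − 0.211) = 2530.1 kip·in.
M_n = 2530.1/12 = 210.84 kip·ft.

M_n ≈ 211 kip·ft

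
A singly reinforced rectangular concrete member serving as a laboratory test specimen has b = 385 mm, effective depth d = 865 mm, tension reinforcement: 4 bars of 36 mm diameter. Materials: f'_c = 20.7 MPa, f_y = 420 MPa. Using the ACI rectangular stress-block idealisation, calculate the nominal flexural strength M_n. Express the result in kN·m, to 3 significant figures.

M_n ≈ 1260 kN·m

A_s = 4 × 1018 = 4072 mm².
T = A_s f_y = 4072 × 420 = 1710240 N = 1710.24 kN.
From C = T: a = T/(0.85 f'_c b) = 1710240/(0.85 × 20.7 × 385) = 252.47 mm.
M_n = T(d − a/2) = 1710.24 kN × (865 − 126.235) mm = 1263.47 kN·m.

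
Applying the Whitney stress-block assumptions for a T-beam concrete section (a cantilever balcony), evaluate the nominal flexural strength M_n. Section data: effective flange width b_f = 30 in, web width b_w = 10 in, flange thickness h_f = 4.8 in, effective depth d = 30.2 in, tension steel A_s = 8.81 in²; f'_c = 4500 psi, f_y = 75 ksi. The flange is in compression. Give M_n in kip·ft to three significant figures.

M_n ≈ 1500 kip·ft

Tension: T = A_s f_y = 8.81 × 75 = 660.75 kips.
Try a within the flange: a = T/(0.85 f'_c b_f) = 660.75/(0.85 × 4.5 × 30) = 5.758 in.
a = 5.758 > h_f = 4.8 in: the block extends into the web. Split into flange-overhang and web parts.
C_f = 0.85 f'_c (b_f − b_w) h_f = 0.85 × 4.5 × (30 − 10) × 4.8 = 367.2 kips.
Remaining web compression depth: a_w = (T − C_f)/(0.85 f'_c b_w) = (660.75 − 367.2)/(0.85 × 4.5 × 10) = 7.675 in.
M_n = C_f(d − h_f/2) + (T − C_f)(d − a_w/2) = 367.2 × (30.2 − 2.4) + 293.55 × (30.2 − 3.8375) = 10208.2 + 7738.7 = 17946.9 kip·in.
M_n = 17946.9/12 = 1495.58 kip·ft.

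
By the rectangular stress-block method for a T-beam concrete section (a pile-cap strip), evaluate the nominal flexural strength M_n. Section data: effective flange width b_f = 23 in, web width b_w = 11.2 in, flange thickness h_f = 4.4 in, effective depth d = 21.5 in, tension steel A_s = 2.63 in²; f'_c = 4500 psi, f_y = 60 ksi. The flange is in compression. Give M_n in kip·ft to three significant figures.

M_n ≈ 271 kip·ft

Tension: T = A_s f_y = 2.63 × 60 = 157.8 kips.
Try a within the flange: a = T/(0.85 f'_c b_f) = 157.8/(0.85 × 4.5 × 23) = 1.794 in.
Since a = 1.794 ≤ h_f = 4.4 in, the stress block lies entirely in the flange; analyse as a rectangular beam of width b_f.
M_n = T(d − a/2) = 157.8 × (21.5 − 0.897) = 3251.2 kip·in.
M_n = 3251.2/12 = 270.93 kip·ft.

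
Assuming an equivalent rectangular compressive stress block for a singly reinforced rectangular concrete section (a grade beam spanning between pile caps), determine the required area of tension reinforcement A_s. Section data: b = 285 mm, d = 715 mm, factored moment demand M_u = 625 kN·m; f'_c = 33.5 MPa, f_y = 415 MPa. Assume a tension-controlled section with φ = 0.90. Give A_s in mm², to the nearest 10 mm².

M_n = M_u/φ = 625/0.90 = 694.444 kN·m.
With M_n = 0.85 f'_c a b (d − a/2), solve the quadratic for a:
a = d − √(d² − 2M_n/(0.85 f'_c b)) = 715 − √(715² − 2 × 694.444×10⁶/(0.85 × 33.5 × 285)) = 131.83 mm.
A_s = 0.85 f'_c a b / f_y = 0.85 × 33.5 × 131.83 × 285 / 415 = 2578.0 mm².

A_s ≈ 2580 mm²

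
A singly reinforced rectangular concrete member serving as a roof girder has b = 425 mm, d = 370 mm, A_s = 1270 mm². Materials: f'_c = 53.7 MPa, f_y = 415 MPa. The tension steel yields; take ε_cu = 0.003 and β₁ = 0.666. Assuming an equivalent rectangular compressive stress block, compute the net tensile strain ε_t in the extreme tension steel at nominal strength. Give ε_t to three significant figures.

a = A_s f_y/(0.85 f'_c b) = 27.17 mm.
β₁ = 0.666, so c = a/β₁ = 27.17/0.666 = 40.80 mm.
From the linear strain diagram with ε_cu = 0.003: ε_t = 0.003 (d − c)/c = 0.003 × (370 − 40.80)/40.80 = 0.0242.
Since ε_t ≥ 0.005, the section is tension-controlled.

ε_t ≈ 0.0242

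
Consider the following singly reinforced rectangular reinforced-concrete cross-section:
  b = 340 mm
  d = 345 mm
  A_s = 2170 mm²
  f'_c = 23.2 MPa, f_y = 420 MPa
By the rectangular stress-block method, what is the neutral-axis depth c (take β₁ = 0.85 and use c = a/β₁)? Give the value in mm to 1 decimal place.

c ≈ 159.9 mm

T = A_s f_y = 2170 × 420 = 911400 N = 911.4 kN.
Setting C = 0.85 f'_c a b equal to T: a = 911400/(0.85 × 23.2 × 340) = 135.932 mm.
With β₁ = 0.85, c = a/β₁ = 135.932/0.85 = 159.9 mm.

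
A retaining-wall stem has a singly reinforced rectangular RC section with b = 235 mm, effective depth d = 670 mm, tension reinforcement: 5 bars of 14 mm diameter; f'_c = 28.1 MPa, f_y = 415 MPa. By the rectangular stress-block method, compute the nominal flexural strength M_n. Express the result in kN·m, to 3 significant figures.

M_n ≈ 205 kN·m

A_s = 5 × 154 = 770 mm².
T = A_s f_y = 770 × 415 = 319550 N = 319.55 kN.
From C = T: a = T/(0.85 f'_c b) = 319550/(0.85 × 28.1 × 235) = 56.93 mm.
M_n = T(d − a/2) = 319.55 kN × (670 − 28.465) mm = 205.00 kN·m.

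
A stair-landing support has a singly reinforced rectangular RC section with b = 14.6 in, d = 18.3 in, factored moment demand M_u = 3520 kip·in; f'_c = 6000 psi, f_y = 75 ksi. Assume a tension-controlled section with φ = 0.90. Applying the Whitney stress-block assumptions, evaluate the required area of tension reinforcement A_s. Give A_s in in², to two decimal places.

M_n = M_u/φ = 3520/0.90 = 3911.11 kip·in.
From M_n = 0.85 f'_c a b (d − a/2):
a = d − √(d² − 2M_n/(0.85 f'_c b)) = 18.3 − √(18.3² − 2 × 3911.11/(0.85 × 6 × 14.6)) = 3.140 in.
A_s = 0.85 f'_c a b / f_y = 0.85 × 6 × 3.140 × 14.6 / 75 = 3.117 in².

A_s ≈ 3.12 in²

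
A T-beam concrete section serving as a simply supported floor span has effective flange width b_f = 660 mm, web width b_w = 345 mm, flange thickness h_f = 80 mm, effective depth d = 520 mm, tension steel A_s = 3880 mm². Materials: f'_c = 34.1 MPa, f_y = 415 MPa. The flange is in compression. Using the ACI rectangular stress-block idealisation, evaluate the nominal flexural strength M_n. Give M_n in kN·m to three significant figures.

Tension: T = A_s f_y = 3880 × 415 = 1610200 N.
Try a within the flange: a = T/(0.85 f'_c b_f) = 1610200/(0.85 × 34.1 × 660) = 84.17 mm.
a = 84.17 > h_f = 80 mm: the block extends into the web. Split into flange-overhang and web parts.
C_f = 0.85 f'_c (b_f − b_w) h_f = 0.85 × 34.1 × (660 − 345) × 80 = 730422 N.
Remaining web compression depth: a_w = (T − C_f)/(0.85 f'_c b_w) = (1610200 − 730422)/(0.85 × 34.1 × 345) = 87.98 mm.
M_n = C_f(d − h_f/2) + (T − C_f)(d − a_w/2) = 730422 × (520 − 40) + 879778 × (520 − 43.99) = 350.60 + 418.78 = 769.38 × 10⁶ N·mm.
M_n = 769.38 kN·m.

M_n ≈ 769 kN·m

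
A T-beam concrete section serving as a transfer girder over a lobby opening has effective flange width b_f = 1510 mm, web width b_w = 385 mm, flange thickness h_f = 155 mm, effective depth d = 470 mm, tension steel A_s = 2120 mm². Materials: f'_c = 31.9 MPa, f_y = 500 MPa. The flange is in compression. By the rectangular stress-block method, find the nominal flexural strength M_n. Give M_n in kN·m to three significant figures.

M_n ≈ 484 kN·m

Tension: T = A_s f_y = 2120 × 500 = 1060000 N.
Try a within the flange: a = T/(0.85 f'_c b_f) = 1060000/(0.85 × 31.9 × 1510) = 25.89 mm.
Since a = 25.89 ≤ h_f = 155 mm, the stress block lies entirely in the flange; analyse as a rectangular beam of width b_f.
M_n = T(d − a/2) = 1060000 × (470 − 12.945) = 484.48 × 10⁶ N·mm.
M_n = 484.48 kN·m.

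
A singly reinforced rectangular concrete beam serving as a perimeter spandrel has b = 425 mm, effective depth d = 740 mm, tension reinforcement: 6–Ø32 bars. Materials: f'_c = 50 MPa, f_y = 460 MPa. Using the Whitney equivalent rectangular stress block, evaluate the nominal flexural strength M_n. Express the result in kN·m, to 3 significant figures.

A_s = 6 × 804 = 4824 mm².
T = A_s f_y = 4824 × 460 = 2219040 N = 2219.04 kN.
From C = T: a = T/(0.85 f'_c b) = 2219040/(0.85 × 50 × 425) = 122.85 mm.
M_n = T(d − a/2) = 2219.04 kN × (740 − 61.425) mm = 1505.79 kN·m.

M_n ≈ 1510 kN·m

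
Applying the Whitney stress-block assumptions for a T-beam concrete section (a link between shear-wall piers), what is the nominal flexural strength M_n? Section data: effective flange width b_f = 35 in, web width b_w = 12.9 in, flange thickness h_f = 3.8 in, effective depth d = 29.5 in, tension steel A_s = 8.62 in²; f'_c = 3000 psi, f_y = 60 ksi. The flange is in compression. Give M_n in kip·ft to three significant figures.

Tension: T = A_s f_y = 8.62 × 60 = 517.2 kips.
Try a within the flange: a = T/(0.85 f'_c b_f) = 517.2/(0.85 × 3 × 35) = 5.795 in.
a = 5.795 > h_f = 3.8 in: the block extends into the web. Split into flange-overhang and web parts.
C_f = 0.85 f'_c (b_f − b_w) h_f = 0.85 × 3 × (35 − 12.9) × 3.8 = 214.1 kips.
Remaining web compression depth: a_w = (T − C_f)/(0.85 f'_c b_w) = (517.2 − 214.1)/(0.85 × 3 × 12.9) = 9.214 in.
M_n = C_f(d − h_f/2) + (T − C_f)(d − a_w/2) = 214.1 × (29.5 − 1.9) + 303.1 × (29.5 − 4.607) = 5909.2 + 7545.1 = 13454.3 kip·in.
M_n = 13454.3/12 = 1121.19 kip·ft.

M_n ≈ 1120 kip·ft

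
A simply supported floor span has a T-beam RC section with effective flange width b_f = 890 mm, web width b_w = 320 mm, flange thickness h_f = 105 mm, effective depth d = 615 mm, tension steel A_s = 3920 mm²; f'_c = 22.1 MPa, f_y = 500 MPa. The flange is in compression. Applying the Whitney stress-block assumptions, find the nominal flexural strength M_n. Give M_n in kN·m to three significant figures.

Tension: T = A_s f_y = 3920 × 500 = 1960000 N.
Try a within the flange: a = T/(0.85 f'_c b_f) = 1960000/(0.85 × 22.1 × 890) = 117.23 mm.
a = 117.23 > h_f = 105 mm: the block extends into the web. Split into flange-overhang and web parts.
C_f = 0.85 f'_c (b_f − b_w) h_f = 0.85 × 22.1 × (890 − 320) × 105 = 1124282 N.
Remaining web compression depth: a_w = (T − C_f)/(0.85 f'_c b_w) = (1960000 − 1124282)/(0.85 × 22.1 × 320) = 139.03 mm.
M_n = C_f(d − h_f/2) + (T − C_f)(d − a_w/2) = 1124282 × (615 − 52.5) + 835718 × (615 − 69.515) = 632.41 + 455.87 = 1088.28 × 10⁶ N·mm.
M_n = 1088.28 kN·m.

M_n ≈ 1090 kN·m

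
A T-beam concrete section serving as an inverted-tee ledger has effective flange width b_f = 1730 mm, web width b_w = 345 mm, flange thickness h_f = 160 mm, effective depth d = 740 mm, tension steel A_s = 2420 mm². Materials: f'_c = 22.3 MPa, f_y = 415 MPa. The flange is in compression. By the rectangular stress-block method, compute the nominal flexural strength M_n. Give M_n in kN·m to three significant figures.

M_n ≈ 728 kN·m

Tension: T = A_s f_y = 2420 × 415 = 1004300 N.
Try a within the flange: a = T/(0.85 f'_c b_f) = 1004300/(0.85 × 22.3 × 1730) = 30.63 mm.
Since a = 30.63 ≤ h_f = 160 mm, the stress block lies entirely in the flange; analyse as a rectangular beam of width b_f.
M_n = T(d − a/2) = 1004300 × (740 − 15.315) = 727.80 × 10⁶ N·mm.
M_n = 727.80 kN·m.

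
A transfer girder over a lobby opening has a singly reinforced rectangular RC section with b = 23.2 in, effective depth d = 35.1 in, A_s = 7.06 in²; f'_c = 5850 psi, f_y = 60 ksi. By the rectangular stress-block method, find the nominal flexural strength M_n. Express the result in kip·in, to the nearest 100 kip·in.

M_n ≈ 14100 kip·in

T = A_s f_y = 7.06 × 60 = 423.6 kips.
a = T/(0.85 f'_c b) = 423.6/(0.85 × 5.85 × 23.2) = 3.672 in.
M_n = T(d − a/2) = 423.6 × (35.1 − 1.836) = 14090.6 kip·in.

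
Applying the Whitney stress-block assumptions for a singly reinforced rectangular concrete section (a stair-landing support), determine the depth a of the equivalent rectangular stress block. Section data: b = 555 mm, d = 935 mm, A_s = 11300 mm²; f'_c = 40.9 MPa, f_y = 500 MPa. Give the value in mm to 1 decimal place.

a ≈ 292.8 mm

T = A_s f_y = 11300 × 500 = 5650000 N = 5650 kN.
Setting C = 0.85 f'_c a b equal to T: a = 5650000/(0.85 × 40.9 × 555) = 292.8 mm.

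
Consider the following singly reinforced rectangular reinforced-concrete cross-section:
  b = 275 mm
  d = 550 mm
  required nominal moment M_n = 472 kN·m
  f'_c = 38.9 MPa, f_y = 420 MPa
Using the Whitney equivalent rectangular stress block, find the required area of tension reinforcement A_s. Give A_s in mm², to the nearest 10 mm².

A_s ≈ 2260 mm²

With M_n = 0.85 f'_c a b (d − a/2), solve the quadratic for a:
a = d − √(d² − 2M_n/(0.85 f'_c b)) = 550 − √(550² − 2 × 472×10⁶/(0.85 × 38.9 × 275)) = 104.26 mm.
A_s = 0.85 f'_c a b / f_y = 0.85 × 38.9 × 104.26 × 275 / 420 = 2257.2 mm².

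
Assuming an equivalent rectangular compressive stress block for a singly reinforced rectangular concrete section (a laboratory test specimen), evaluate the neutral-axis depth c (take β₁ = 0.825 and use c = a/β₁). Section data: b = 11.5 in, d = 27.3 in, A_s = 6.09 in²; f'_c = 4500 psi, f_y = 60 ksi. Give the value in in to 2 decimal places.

T = A_s f_y = 6.09 × 60 = 365.4 kips.
a = T/(0.85 f'_c b) = 365.4/(0.85 × 4.5 × 11.5) = 8.3069 in.
With β₁ = 0.825, c = a/β₁ = 8.3069/0.825 = 10.07 in.

c ≈ 10.07 in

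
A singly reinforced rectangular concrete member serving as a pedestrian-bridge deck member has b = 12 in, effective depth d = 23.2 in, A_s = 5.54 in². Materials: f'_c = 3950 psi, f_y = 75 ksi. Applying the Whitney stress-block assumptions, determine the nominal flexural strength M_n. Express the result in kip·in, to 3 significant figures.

M_n ≈ 7500 kip·in

T = A_s f_y = 5.54 × 75 = 415.5 kips.
a = T/(0.85 f'_c b) = 415.5/(0.85 × 3.95 × 12) = 10.313 in.
M_n = T(d − a/2) = 415.5 × (23.2 − 5.1565) = 7497.1 kip·in.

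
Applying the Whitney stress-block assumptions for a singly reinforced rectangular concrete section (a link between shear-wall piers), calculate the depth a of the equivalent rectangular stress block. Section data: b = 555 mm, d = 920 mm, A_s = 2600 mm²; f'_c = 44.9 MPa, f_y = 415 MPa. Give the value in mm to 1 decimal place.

T = A_s f_y = 2600 × 415 = 1079000 N = 1079 kN.
Setting C = 0.85 f'_c a b equal to T: a = 1079000/(0.85 × 44.9 × 555) = 50.9 mm.

a ≈ 50.9 mm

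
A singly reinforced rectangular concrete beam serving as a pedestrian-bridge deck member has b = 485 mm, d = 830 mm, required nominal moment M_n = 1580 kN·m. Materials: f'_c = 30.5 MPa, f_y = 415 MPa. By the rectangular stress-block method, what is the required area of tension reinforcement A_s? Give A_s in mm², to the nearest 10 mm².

A_s ≈ 5110 mm²

With M_n = 0.85 f'_c a b (d − a/2), solve the quadratic for a:
a = d − √(d² − 2M_n/(0.85 f'_c b)) = 830 − √(830² − 2 × 1580×10⁶/(0.85 × 30.5 × 485)) = 168.50 mm.
A_s = 0.85 f'_c a b / f_y = 0.85 × 30.5 × 168.50 × 485 / 415 = 5105.2 mm².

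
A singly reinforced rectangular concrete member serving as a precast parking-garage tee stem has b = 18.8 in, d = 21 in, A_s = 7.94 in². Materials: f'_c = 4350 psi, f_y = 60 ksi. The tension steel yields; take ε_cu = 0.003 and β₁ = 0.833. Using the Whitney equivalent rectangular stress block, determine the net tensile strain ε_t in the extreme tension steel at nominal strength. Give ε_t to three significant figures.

ε_t ≈ 0.00466

a = A_s f_y/(0.85 f'_c b) = 6.853 in.
β₁ = 0.833, so c = a/β₁ = 6.853/0.833 = 8.227 in.
From the linear strain diagram with ε_cu = 0.003: ε_t = 0.003 (d − c)/c = 0.003 × (21 − 8.227)/8.227 = 0.00466.
ε_t is between 0.004 and 0.005 — transition zone.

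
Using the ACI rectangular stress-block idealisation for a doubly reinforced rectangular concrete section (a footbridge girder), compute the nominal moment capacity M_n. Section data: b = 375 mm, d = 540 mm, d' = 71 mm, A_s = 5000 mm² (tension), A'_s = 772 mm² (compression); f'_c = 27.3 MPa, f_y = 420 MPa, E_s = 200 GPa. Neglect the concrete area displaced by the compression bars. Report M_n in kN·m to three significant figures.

Assume both tension and compression steel yield.
Net tension couple steel: A_s − A'_s = 4228 mm².
a = (A_s − A'_s) f_y / (0.85 f'_c b) = 1775760/(0.85 × 27.3 × 375) = 204.07 mm.
c = a/β₁ = 204.07/0.85 = 240.08 mm; ε'_s = 0.003(c − d')/c = 0.0021 ≥ f_y/E_s = 0.0021, so compression steel does yield.
M_n = (A_s − A'_s) f_y (d − a/2) + A'_s f_y (d − d') = [1775760 × (540 − 102.035) + 324240 × (540 − 71)] × 10⁻⁶ = 777.72 + 152.07 = 929.79 kN·m.

M_n ≈ 930 kN·m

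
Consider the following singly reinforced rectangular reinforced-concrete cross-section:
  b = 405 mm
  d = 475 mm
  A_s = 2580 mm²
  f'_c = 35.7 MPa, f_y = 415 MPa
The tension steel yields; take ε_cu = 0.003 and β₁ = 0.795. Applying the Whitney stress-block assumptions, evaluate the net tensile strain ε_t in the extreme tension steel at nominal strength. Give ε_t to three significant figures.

ε_t ≈ 0.0100

a = A_s f_y/(0.85 f'_c b) = 87.12 mm.
β₁ = 0.795, so c = a/β₁ = 87.12/0.795 = 109.58 mm.
From the linear strain diagram with ε_cu = 0.003: ε_t = 0.003 (d − c)/c = 0.003 × (475 − 109.58)/109.58 = 0.0100.
Since ε_t ≥ 0.005, the section is tension-controlled.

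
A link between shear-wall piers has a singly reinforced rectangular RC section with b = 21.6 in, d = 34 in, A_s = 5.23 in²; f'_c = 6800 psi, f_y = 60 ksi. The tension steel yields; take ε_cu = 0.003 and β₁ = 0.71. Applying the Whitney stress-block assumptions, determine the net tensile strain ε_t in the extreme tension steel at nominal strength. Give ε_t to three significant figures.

a = A_s f_y/(0.85 f'_c b) = 2.513 in.
β₁ = 0.71, so c = a/β₁ = 2.513/0.71 = 3.539 in.
From the linear strain diagram with ε_cu = 0.003: ε_t = 0.003 (d − c)/c = 0.003 × (34 − 3.539)/3.539 = 0.0258.
Since ε_t ≥ 0.005, the section is tension-controlled.

ε_t ≈ 0.0258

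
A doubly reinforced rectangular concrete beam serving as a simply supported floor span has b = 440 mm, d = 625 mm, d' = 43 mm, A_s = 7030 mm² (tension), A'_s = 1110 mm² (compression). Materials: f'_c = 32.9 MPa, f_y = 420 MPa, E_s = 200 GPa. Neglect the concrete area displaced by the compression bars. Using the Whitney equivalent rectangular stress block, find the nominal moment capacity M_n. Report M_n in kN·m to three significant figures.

M_n ≈ 1570 kN·m

Assume both tension and compression steel yield.
Net tension couple steel: A_s − A'_s = 5920 mm².
a = (A_s − A'_s) f_y / (0.85 f'_c b) = 2486400/(0.85 × 32.9 × 440) = 202.07 mm.
c = a/β₁ = 202.07/0.815 = 247.94 mm; ε'_s = 0.003(c − d')/c = 0.0025 ≥ f_y/E_s = 0.0021, so compression steel does yield.
M_n = (A_s − A'_s) f_y (d − a/2) + A'_s f_y (d − d') = [2486400 × (625 − 101.035) + 466200 × (625 − 43)] × 10⁻⁶ = 1302.79 + 271.33 = 1574.12 kN·m.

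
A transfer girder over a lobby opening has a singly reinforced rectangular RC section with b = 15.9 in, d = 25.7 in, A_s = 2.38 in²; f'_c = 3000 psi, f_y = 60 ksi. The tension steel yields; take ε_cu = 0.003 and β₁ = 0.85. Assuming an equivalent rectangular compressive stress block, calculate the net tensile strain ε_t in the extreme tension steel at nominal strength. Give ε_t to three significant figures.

a = A_s f_y/(0.85 f'_c b) = 3.522 in.
β₁ = 0.85, so c = a/β₁ = 3.522/0.85 = 4.144 in.
From the linear strain diagram with ε_cu = 0.003: ε_t = 0.003 (d − c)/c = 0.003 × (25.7 − 4.144)/4.144 = 0.0156.
Since ε_t ≥ 0.005, the section is tension-controlled.

ε_t ≈ 0.0156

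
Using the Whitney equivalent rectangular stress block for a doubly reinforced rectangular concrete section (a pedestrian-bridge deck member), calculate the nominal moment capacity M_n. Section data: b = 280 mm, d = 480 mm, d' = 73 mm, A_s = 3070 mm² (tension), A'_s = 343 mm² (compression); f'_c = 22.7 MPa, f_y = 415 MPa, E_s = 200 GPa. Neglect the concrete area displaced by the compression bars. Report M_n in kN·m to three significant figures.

M_n ≈ 483 kN·m

Assume both tension and compression steel yield.
Net tension couple steel: A_s − A'_s = 2727 mm².
a = (A_s − A'_s) f_y / (0.85 f'_c b) = 1131705/(0.85 × 22.7 × 280) = 209.47 mm.
c = a/β₁ = 209.47/0.85 = 246.44 mm; ε'_s = 0.003(c − d')/c = 0.0021 ≥ f_y/E_s = 0.0021, so compression steel does yield.
M_n = (A_s − A'_s) f_y (d − a/2) + A'_s f_y (d − d') = [1131705 × (480 − 104.735) + 142345 × (480 − 73)] × 10⁻⁶ = 424.69 + 57.93 = 482.62 kN·m.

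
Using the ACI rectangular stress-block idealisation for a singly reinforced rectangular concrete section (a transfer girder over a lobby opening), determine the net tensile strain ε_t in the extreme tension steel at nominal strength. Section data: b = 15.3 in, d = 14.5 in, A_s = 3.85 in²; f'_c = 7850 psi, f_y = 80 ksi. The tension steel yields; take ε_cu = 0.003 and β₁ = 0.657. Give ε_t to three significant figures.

a = A_s f_y/(0.85 f'_c b) = 3.017 in.
β₁ = 0.657, so c = a/β₁ = 3.017/0.657 = 4.592 in.
From the linear strain diagram with ε_cu = 0.003: ε_t = 0.003 (d − c)/c = 0.003 × (14.5 − 4.592)/4.592 = 0.00647.
Since ε_t ≥ 0.005, the section is tension-controlled.

ε_t ≈ 0.00647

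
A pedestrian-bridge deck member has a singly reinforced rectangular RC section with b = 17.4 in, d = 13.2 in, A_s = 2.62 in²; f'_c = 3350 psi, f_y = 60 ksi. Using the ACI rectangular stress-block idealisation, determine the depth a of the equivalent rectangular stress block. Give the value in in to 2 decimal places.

a ≈ 3.17 in

T = A_s f_y = 2.62 × 60 = 157.2 kips.
a = T/(0.85 f'_c b) = 157.2/(0.85 × 3.35 × 17.4) = 3.17 in.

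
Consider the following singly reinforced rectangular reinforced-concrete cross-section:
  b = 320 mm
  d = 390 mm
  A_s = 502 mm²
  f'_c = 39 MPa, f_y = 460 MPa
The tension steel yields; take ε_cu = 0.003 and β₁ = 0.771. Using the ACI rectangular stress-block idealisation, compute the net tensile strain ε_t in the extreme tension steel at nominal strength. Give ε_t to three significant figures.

a = A_s f_y/(0.85 f'_c b) = 21.77 mm.
β₁ = 0.771, so c = a/β₁ = 21.77/0.771 = 28.24 mm.
From the linear strain diagram with ε_cu = 0.003: ε_t = 0.003 (d − c)/c = 0.003 × (390 − 28.24)/28.24 = 0.0384.
Since ε_t ≥ 0.005, the section is tension-controlled.

ε_t ≈ 0.0384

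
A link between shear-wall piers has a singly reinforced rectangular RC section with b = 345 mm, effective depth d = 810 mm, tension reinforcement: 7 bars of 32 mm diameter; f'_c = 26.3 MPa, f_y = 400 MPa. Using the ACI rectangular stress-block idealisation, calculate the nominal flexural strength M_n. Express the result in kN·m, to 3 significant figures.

M_n ≈ 1490 kN·m

A_s = 7 × 804 = 5628 mm².
T = A_s f_y = 5628 × 400 = 2251200 N = 2251.2 kN.
From C = T: a = T/(0.85 f'_c b) = 2251200/(0.85 × 26.3 × 345) = 291.89 mm.
M_n = T(d − a/2) = 2251.2 kN × (810 − 145.945) mm = 1494.92 kN·m.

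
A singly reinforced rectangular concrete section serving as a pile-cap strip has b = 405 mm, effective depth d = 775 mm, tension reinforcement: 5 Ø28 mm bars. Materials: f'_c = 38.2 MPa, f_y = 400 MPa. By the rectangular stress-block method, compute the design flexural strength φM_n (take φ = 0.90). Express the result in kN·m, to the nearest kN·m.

A_s = 5 × 616 = 3080 mm².
T = A_s f_y = 3080 × 400 = 1232000 N = 1232 kN.
From C = T: a = T/(0.85 f'_c b) = 1232000/(0.85 × 38.2 × 405) = 93.69 mm.
M_n = T(d − a/2) = 1232 kN × (775 − 46.845) mm = 897.09 kN·m.
φM_n = 0.90 × 897.09 = 807.38 kN·m.

φM_n ≈ 807 kN·m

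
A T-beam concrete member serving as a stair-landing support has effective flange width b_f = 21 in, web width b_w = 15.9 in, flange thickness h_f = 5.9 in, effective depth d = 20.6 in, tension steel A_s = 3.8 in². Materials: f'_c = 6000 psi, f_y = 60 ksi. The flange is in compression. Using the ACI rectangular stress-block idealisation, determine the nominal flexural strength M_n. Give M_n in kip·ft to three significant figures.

M_n ≈ 371 kip·ft

Tension: T = A_s f_y = 3.8 × 60 = 228 kips.
Try a within the flange: a = T/(0.85 f'_c b_f) = 228/(0.85 × 6 × 21) = 2.129 in.
Since a = 2.129 ≤ h_f = 5.9 in, the stress block lies entirely in the flange; analyse as a rectangular beam of width b_f.
M_n = T(d − a/2) = 228 × (20.6 − 1.0645) = 4454.1 kip·in.
M_n = 4454.1/12 = 371.18 kip·ft.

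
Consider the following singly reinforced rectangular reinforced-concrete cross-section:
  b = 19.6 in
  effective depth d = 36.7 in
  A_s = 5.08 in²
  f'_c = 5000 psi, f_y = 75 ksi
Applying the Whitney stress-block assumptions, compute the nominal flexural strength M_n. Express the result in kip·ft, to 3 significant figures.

M_n ≈ 1090 kip·ft

T = A_s f_y = 5.08 × 75 = 381 kips.
a = T/(0.85 f'_c b) = 381/(0.85 × 5 × 19.6) = 4.574 in.
M_n = T(d − a/2) = 381 × (36.7 − 2.287) = 13111.4 kip·in = 13111.4/12 = 1092.62 kip·ft.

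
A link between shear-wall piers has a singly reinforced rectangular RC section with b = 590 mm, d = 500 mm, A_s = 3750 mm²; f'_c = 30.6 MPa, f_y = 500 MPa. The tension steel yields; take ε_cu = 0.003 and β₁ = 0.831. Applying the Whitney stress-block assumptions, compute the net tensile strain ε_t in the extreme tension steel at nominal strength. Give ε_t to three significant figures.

a = A_s f_y/(0.85 f'_c b) = 122.18 mm.
β₁ = 0.831, so c = a/β₁ = 122.18/0.831 = 147.03 mm.
From the linear strain diagram with ε_cu = 0.003: ε_t = 0.003 (d − c)/c = 0.003 × (500 − 147.03)/147.03 = 0.00720.
Since ε_t ≥ 0.005, the section is tension-controlled.

ε_t ≈ 0.00720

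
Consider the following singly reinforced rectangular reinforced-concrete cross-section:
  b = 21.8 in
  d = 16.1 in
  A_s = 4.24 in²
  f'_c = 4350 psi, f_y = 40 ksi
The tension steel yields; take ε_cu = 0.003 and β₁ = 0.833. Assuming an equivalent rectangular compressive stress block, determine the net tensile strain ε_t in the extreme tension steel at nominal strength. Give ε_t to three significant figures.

ε_t ≈ 0.0161

a = A_s f_y/(0.85 f'_c b) = 2.104 in.
β₁ = 0.833, so c = a/β₁ = 2.104/0.833 = 2.526 in.
From the linear strain diagram with ε_cu = 0.003: ε_t = 0.003 (d − c)/c = 0.003 × (16.1 − 2.526)/2.526 = 0.0161.
Since ε_t ≥ 0.005, the section is tension-controlled.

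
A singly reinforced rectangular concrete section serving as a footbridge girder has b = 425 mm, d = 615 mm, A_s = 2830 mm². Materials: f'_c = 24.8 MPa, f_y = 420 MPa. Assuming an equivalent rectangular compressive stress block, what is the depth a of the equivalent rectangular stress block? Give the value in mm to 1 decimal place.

T = A_s f_y = 2830 × 420 = 1188600 N = 1188.6 kN.
Setting C = 0.85 f'_c a b equal to T: a = 1188600/(0.85 × 24.8 × 425) = 132.7 mm.

a ≈ 132.7 mm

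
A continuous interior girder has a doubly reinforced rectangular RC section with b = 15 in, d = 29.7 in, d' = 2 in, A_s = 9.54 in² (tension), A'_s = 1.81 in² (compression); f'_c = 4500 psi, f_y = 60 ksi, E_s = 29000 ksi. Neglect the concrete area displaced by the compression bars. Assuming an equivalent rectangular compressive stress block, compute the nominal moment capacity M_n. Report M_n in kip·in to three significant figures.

M_n ≈ 14900 kip·in

Assume both steels yield.
a = (A_s − A'_s) f_y/(0.85 f'_c b) = (9.54 − 1.81) × 60/(0.85 × 4.5 × 15) = 8.084 in.
c = a/β₁ = 8.084/0.825 = 9.799 in; ε'_s = 0.003(c − d')/c = 0.0024 ≥ ε_y = 0.0021, so the compression steel yields.
M_n = (A_s − A'_s) f_y (d − a/2) + A'_s f_y (d − d') = 463.8 × (29.7 − 4.042) + 108.6 × (29.7 − 2) = 11900.2 + 3008.2 = 14908.4 kip·in.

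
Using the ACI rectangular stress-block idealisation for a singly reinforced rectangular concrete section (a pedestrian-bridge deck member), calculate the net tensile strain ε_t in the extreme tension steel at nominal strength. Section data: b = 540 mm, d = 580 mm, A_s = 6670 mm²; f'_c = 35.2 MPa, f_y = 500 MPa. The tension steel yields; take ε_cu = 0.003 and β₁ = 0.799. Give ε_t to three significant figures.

ε_t ≈ 0.00374

a = A_s f_y/(0.85 f'_c b) = 206.41 mm.
β₁ = 0.799, so c = a/β₁ = 206.41/0.799 = 258.34 mm.
From the linear strain diagram with ε_cu = 0.003: ε_t = 0.003 (d − c)/c = 0.003 × (580 − 258.34)/258.34 = 0.00374.
ε_t < 0.004 — the section is over-reinforced for flexure under ACI limits.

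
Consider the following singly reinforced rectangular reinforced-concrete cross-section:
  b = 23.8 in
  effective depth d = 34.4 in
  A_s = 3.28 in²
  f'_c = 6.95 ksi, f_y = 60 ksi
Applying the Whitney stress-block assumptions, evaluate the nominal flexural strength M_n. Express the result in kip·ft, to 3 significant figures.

M_n ≈ 553 kip·ft

T = A_s f_y = 3.28 × 60 = 196.8 kips.
a = T/(0.85 f'_c b) = 196.8/(0.85 × 6.95 × 23.8) = 1.400 in.
M_n = T(d − a/2) = 196.8 × (34.4 − 0.7) = 6632.2 kip·in = 6632.2/12 = 552.68 kip·ft.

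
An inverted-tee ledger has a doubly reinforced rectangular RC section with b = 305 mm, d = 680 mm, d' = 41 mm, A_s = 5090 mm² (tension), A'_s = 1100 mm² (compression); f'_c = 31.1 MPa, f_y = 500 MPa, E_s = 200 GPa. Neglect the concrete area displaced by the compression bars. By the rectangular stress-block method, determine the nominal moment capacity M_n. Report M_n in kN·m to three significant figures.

Assume both tension and compression steel yield.
Net tension couple steel: A_s − A'_s = 3990 mm².
a = (A_s − A'_s) f_y / (0.85 f'_c b) = 1995000/(0.85 × 31.1 × 305) = 247.44 mm.
c = a/β₁ = 247.44/0.828 = 298.84 mm; ε'_s = 0.003(c − d')/c = 0.0026 ≥ f_y/E_s = 0.0025, so compression steel does yield.
M_n = (A_s − A'_s) f_y (d − a/2) + A'_s f_y (d − d') = [1995000 × (680 − 123.72) + 550000 × (680 − 41)] × 10⁻⁶ = 1109.78 + 351.45 = 1461.23 kN·m.

M_n ≈ 1460 kN·m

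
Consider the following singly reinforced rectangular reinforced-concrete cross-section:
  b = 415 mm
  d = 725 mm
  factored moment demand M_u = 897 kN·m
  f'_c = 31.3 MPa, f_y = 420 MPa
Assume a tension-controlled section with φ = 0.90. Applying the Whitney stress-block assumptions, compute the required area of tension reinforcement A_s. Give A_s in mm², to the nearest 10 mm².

M_n = M_u/φ = 897/0.90 = 996.667 kN·m.
With M_n = 0.85 f'_c a b (d − a/2), solve the quadratic for a:
a = d − √(d² − 2M_n/(0.85 f'_c b)) = 725 − √(725² − 2 × 996.667×10⁶/(0.85 × 31.3 × 415)) = 137.56 mm.
A_s = 0.85 f'_c a b / f_y = 0.85 × 31.3 × 137.56 × 415 / 420 = 3616.2 mm².

A_s ≈ 3620 mm²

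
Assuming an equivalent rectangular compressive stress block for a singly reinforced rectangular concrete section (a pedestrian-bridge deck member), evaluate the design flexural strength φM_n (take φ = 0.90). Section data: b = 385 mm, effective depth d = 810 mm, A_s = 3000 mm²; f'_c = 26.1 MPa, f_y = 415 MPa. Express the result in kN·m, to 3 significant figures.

T = A_s f_y = 3000 × 415 = 1245000 N = 1245 kN.
From C = T: a = T/(0.85 f'_c b) = 1245000/(0.85 × 26.1 × 385) = 145.76 mm.
M_n = T(d − a/2) = 1245 kN × (810 − 72.88) mm = 917.71 kN·m.
φM_n = 0.90 × 917.71 = 825.94 kN·m.

φM_n ≈ 826 kN·m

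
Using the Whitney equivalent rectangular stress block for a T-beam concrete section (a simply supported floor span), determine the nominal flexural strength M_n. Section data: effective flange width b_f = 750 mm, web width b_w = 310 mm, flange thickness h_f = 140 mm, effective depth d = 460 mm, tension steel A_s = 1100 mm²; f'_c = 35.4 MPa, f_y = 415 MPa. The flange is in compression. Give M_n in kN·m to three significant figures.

Tension: T = A_s f_y = 1100 × 415 = 456500 N.
Try a within the flange: a = T/(0.85 f'_c b_f) = 456500/(0.85 × 35.4 × 750) = 20.23 mm.
Since a = 20.23 ≤ h_f = 140 mm, the stress block lies entirely in the flange; analyse as a rectangular beam of width b_f.
M_n = T(d − a/2) = 456500 × (460 − 10.115) = 205.37 × 10⁶ N·mm.
M_n = 205.37 kN·m.

M_n ≈ 205 kN·m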